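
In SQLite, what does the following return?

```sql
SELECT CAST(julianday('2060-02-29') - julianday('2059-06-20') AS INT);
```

254

10 days remain in June 2059 after the 20th (30 − 20).
Full months from July 2059 through January 2060 contribute their day counts.
Then 29 days into February 2060.
Total: 10 + 31 + 31 + 30 + 31 + 30 + 31 + 31 + 29 = 254.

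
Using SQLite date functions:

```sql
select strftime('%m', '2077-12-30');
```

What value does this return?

12

`%m` extracts the 2-digit month (01-12): 12.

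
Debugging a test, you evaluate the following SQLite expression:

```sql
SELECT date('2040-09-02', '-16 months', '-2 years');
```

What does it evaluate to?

Adding -16 months to 2040-09-02 gives 2039-05-02.
Adding -2 years to 2039-05-02 gives 2037-05-02.

2037-05-02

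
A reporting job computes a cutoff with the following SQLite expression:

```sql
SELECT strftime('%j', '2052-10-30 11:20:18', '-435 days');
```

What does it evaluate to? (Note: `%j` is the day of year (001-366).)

234

First apply '-435 days': 2052-10-30 11:20:18 → 2051-08-22 11:20:18.
Day-of-year for 2051-08-22: days since 2051-01-01 inclusive = 234, zero-padded to 234.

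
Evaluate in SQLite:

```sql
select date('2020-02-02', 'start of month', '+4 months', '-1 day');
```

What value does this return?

2020-05-31

`start of month` rewinds 2020-02-02 to 2020-02-01.
Adding +4 months to 2020-02-01 gives 2020-06-01.
Going back 1 day from 2020-06-01 reaches 2020-05-31 (last day of May, 31 days).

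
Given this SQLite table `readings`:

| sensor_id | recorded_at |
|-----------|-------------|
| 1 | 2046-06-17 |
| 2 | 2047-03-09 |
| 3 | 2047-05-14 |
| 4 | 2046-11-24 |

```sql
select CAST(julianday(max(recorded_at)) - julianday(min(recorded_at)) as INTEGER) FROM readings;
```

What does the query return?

331

MIN = 2046-06-17, MAX = 2047-05-14.
13 days remain in June 2046 after the 17th (30 − 17).
Full months from July 2046 through April 2047 contribute their day counts.
Then 14 days into May 2047.
Total: 13 + 31 + 31 + 30 + 31 + 30 + 31 + 31 + 28 + 31 + 30 + 14 = 331.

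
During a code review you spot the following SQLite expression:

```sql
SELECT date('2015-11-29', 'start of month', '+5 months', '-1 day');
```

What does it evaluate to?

2016-03-31

`start of month` rewinds 2015-11-29 to 2015-11-01.
Adding +5 months to 2015-11-01 gives 2016-04-01.
Going back 1 day from 2016-04-01 reaches 2016-03-31 (last day of March, 31 days).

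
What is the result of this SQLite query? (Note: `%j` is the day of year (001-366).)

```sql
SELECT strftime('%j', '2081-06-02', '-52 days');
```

First apply '-52 days': 2081-06-02 → 2081-04-11.
Day-of-year for 2081-04-11: days since 2081-01-01 inclusive = 101, zero-padded to 101.

101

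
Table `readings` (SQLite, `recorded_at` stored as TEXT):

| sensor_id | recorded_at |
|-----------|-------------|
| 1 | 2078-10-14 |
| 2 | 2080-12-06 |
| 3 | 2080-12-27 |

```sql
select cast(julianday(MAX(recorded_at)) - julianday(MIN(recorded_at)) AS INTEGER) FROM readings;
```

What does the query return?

MIN = 2078-10-14, MAX = 2080-12-27.
17 days remain in October 2078 after the 14th (31 − 14).
Full months from November 2078 through November 2080 contribute their day counts.
Then 27 days into December 2080.
Total: 17 + 30 + 31 + 31 + 28 + 31 + 30 + 31 + 30 + 31 + 31 + 30 + 31 + 30 + 31 + 31 + 29 + 31 + 30 + 31 + 30 + 31 + 31 + 30 + 31 + 30 + 27 = 805.

805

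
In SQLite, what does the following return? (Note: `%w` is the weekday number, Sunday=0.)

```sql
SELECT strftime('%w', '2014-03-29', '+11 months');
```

First apply '+11 months': 2014-03-29 → 2015-03-01.
2015-03-01 is a Sunday; with Sunday=0 that is 0.

0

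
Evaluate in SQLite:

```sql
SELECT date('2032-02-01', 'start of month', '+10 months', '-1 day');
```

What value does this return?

2032-11-30

`start of month` rewinds 2032-02-01 to 2032-02-01.
Adding +10 months to 2032-02-01 gives 2032-12-01.
Going back 1 day from 2032-12-01 reaches 2032-11-30 (last day of November, 30 days).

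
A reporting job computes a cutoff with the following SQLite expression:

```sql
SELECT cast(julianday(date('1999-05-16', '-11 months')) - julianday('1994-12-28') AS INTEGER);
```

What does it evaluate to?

Adding -11 months to 1999-05-16 gives 1998-06-16.
3 days remain in December 1994 after the 28th (31 − 28).
Full months from January 1995 through May 1998 contribute their day counts.
Then 16 days into June 1998.
Total: 3 + 31 + 28 + 31 + 30 + 31 + 30 + 31 + 31 + 30 + 31 + 30 + 31 + 31 + 29 + 31 + 30 + 31 + 30 + 31 + 31 + 30 + 31 + 30 + 31 + 31 + 28 + 31 + 30 + 31 + 30 + 31 + 31 + 30 + 31 + 30 + 31 + 31 + 28 + 31 + 30 + 31 + 16 = 1266.

1266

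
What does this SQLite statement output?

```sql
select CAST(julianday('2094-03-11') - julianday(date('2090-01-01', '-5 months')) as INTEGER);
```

Adding -5 months to 2090-01-01 gives 2089-08-01.
30 days remain in August 2089 after the 1st (31 − 1).
Full months from September 2089 through February 2094 contribute their day counts.
Then 11 days into March 2094.
Total: 30 + 30 + 31 + 30 + 31 + 31 + 28 + 31 + 30 + 31 + 30 + 31 + 31 + 30 + 31 + 30 + 31 + 31 + 28 + 31 + 30 + 31 + 30 + 31 + 31 + 30 + 31 + 30 + 31 + 31 + 29 + 31 + 30 + 31 + 30 + 31 + 31 + 30 + 31 + 30 + 31 + 31 + 28 + 31 + 30 + 31 + 30 + 31 + 31 + 30 + 31 + 30 + 31 + 31 + 28 + 11 = 1683.

1683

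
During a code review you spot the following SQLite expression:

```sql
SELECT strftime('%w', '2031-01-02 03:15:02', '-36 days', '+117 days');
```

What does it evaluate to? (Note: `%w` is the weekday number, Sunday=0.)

First apply '-36 days', '+117 days': 2031-01-02 03:15:02 → 2031-03-24 03:15:02.
2031-03-24 is a Monday; with Sunday=0 that is 1.

1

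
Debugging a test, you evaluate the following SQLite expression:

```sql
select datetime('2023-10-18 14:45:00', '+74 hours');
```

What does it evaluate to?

2023-10-21 16:45:00

+74 hours from 2023-10-18 14:45:00 is 2023-10-21 16:45:00 (crosses midnight).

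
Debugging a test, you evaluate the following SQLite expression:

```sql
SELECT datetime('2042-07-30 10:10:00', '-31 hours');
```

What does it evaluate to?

-31 hours from 2042-07-30 10:10:00 is 2042-07-29 03:10:00 (crosses midnight).

2042-07-29 03:10:00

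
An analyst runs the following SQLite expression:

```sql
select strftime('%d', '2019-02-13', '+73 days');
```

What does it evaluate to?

27

First apply '+73 days': 2019-02-13 → 2019-04-27.
`%d` extracts the 2-digit day of month: 27.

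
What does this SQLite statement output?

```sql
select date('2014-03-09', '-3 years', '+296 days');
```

Adding -3 years to 2014-03-09 gives 2011-03-09.
Applying '+296 days' to 2011-03-09: counting 296 days forward gives 2011-12-30.

2011-12-30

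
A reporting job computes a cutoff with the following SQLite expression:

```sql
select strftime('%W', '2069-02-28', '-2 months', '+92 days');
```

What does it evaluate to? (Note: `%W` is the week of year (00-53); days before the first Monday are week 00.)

First apply '-2 months', '+92 days': 2069-02-28 → 2069-03-30.
2069-03-30 is a Saturday. SQLite's %W counts Mondays since the year started; the result is 12.

12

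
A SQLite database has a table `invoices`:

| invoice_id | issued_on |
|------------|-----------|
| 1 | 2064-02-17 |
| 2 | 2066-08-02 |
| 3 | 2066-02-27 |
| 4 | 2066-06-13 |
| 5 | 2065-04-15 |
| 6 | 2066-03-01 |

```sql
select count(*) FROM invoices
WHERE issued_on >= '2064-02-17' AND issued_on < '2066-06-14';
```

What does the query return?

Rows in [2064-02-17, 2066-06-14): 2064-02-17, 2066-02-27, 2066-06-13, 2065-04-15, 2066-03-01 → 5 rows.

5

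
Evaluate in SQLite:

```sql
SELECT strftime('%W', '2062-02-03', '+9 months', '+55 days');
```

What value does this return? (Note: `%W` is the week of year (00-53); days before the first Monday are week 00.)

52

First apply '+9 months', '+55 days': 2062-02-03 → 2062-12-28.
2062-12-28 is a Thursday. SQLite's %W counts Mondays since the year started; the result is 52.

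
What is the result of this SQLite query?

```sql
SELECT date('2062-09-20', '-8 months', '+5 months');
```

Adding -8 months to 2062-09-20 gives 2062-01-20.
Adding +5 months to 2062-01-20 gives 2062-06-20.

2062-06-20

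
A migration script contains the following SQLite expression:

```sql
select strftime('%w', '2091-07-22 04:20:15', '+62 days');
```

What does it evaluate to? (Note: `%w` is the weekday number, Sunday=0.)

6

First apply '+62 days': 2091-07-22 04:20:15 → 2091-09-22 04:20:15.
2091-09-22 is a Saturday; with Sunday=0 that is 6.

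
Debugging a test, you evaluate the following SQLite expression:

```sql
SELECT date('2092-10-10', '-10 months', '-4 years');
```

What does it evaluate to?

2087-12-10

Adding -10 months to 2092-10-10 gives 2091-12-10.
Adding -4 years to 2091-12-10 gives 2087-12-10.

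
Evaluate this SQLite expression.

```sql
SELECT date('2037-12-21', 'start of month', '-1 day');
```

2037-11-30

`start of month` rewinds 2037-12-21 to 2037-12-01.
Going back 1 day from 2037-12-01 reaches 2037-11-30 (last day of November, 30 days).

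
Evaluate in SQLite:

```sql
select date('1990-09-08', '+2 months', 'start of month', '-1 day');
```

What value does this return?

Adding +2 months to 1990-09-08 gives 1990-11-08.
`start of month` rewinds 1990-11-08 to 1990-11-01.
Going back 1 day from 1990-11-01 reaches 1990-10-31 (last day of October, 31 days).

1990-10-31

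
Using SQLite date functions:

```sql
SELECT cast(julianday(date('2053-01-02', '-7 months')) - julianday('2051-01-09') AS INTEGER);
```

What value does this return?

510

Adding -7 months to 2053-01-02 gives 2052-06-02.
22 days remain in January 2051 after the 9th (31 − 9).
Full months from February 2051 through May 2052 contribute their day counts.
Then 2 days into June 2052.
Total: 22 + 28 + 31 + 30 + 31 + 30 + 31 + 31 + 30 + 31 + 30 + 31 + 31 + 29 + 31 + 30 + 31 + 2 = 510.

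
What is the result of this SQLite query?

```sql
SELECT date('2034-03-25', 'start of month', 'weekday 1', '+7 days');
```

2034-03-13

`start of month` rewinds 2034-03-25 to 2034-03-01.
`weekday 1` advances to the next Monday; 2034-03-01 is a Wednesday, so it moves forward to 2034-03-06.
Advancing 7 more days within March lands on 2034-03-13.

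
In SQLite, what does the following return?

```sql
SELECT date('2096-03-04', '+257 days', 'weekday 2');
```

Applying '+257 days' to 2096-03-04: counting 257 days forward gives 2096-11-16.
`weekday 2` advances to the next Tuesday; 2096-11-16 is a Friday, so it moves forward to 2096-11-20.

2096-11-20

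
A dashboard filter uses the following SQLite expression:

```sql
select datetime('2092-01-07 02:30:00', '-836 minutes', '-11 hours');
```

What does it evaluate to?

2092-01-06 01:34:00

836 minutes = 13h 56m; -836 minutes from 2092-01-07 02:30:00 is 2092-01-06 12:34:00 (crosses midnight).
-11 hours from 2092-01-06 12:34:00 is 2092-01-06 01:34:00.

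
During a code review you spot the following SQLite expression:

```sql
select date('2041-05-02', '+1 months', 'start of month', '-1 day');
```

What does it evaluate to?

Adding +1 month to 2041-05-02 gives 2041-06-02.
`start of month` rewinds 2041-06-02 to 2041-06-01.
Going back 1 day from 2041-06-01 reaches 2041-05-31 (last day of May, 31 days).

2041-05-31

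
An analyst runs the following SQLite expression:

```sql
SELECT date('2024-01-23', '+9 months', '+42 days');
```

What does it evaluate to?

2024-12-04

Adding +9 months to 2024-01-23 gives 2024-10-23.
Applying '+42 days' to 2024-10-23: counting 42 days forward gives 2024-12-04.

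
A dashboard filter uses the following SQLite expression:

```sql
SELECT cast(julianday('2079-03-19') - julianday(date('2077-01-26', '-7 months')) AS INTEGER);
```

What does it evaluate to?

996

Adding -7 months to 2077-01-26 gives 2076-06-26.
4 days remain in June 2076 after the 26th (30 − 26).
Full months from July 2076 through February 2079 contribute their day counts.
Then 19 days into March 2079.
Total: 4 + 31 + 31 + 30 + 31 + 30 + 31 + 31 + 28 + 31 + 30 + 31 + 30 + 31 + 31 + 30 + 31 + 30 + 31 + 31 + 28 + 31 + 30 + 31 + 30 + 31 + 31 + 30 + 31 + 30 + 31 + 31 + 28 + 19 = 996.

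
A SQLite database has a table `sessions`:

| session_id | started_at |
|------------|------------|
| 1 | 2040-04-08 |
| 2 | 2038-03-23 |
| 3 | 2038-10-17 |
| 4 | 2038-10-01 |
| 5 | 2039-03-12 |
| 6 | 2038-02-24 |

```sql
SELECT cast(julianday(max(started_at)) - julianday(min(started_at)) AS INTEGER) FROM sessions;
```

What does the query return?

774

MIN = 2038-02-24, MAX = 2040-04-08.
4 days remain in February 2038 after the 24th (28 − 24).
Full months from March 2038 through March 2040 contribute their day counts.
Then 8 days into April 2040.
Total: 4 + 31 + 30 + 31 + 30 + 31 + 31 + 30 + 31 + 30 + 31 + 31 + 28 + 31 + 30 + 31 + 30 + 31 + 31 + 30 + 31 + 30 + 31 + 31 + 29 + 31 + 8 = 774.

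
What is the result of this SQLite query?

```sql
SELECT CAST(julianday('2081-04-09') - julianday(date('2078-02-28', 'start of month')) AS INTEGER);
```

1163

`start of month` rewinds 2078-02-28 to 2078-02-01.
27 days remain in February 2078 after the 1st (28 − 1).
Full months from March 2078 through March 2081 contribute their day counts.
Then 9 days into April 2081.
Total: 27 + 31 + 30 + 31 + 30 + 31 + 31 + 30 + 31 + 30 + 31 + 31 + 28 + 31 + 30 + 31 + 30 + 31 + 31 + 30 + 31 + 30 + 31 + 31 + 29 + 31 + 30 + 31 + 30 + 31 + 31 + 30 + 31 + 30 + 31 + 31 + 28 + 31 + 9 = 1163.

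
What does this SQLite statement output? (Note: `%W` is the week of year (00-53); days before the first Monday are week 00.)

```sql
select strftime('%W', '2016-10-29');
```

2016-10-29 is a Saturday. SQLite's %W counts Mondays since the year started; the result is 43.

43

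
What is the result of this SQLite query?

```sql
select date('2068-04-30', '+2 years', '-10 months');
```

Adding +2 years to 2068-04-30 gives 2070-04-30.
Adding -10 months to 2070-04-30 gives 2069-06-30.

2069-06-30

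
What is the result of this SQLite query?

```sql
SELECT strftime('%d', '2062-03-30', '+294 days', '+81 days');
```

First apply '+294 days', '+81 days': 2062-03-30 → 2063-04-09.
`%d` extracts the 2-digit day of month: 09.

09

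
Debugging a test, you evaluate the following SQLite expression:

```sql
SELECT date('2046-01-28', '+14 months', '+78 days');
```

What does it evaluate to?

2047-06-14

Adding +14 months to 2046-01-28 gives 2047-03-28.
Applying '+78 days' to 2047-03-28: counting 78 days forward gives 2047-06-14.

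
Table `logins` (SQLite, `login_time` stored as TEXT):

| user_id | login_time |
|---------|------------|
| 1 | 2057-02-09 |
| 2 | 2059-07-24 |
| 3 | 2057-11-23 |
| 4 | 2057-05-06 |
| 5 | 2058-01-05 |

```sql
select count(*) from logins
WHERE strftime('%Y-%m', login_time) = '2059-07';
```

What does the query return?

Rows with year-month 2059-07: 2059-07-24 → 1.

1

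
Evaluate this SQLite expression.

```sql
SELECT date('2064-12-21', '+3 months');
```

Adding +3 months to 2064-12-21 gives 2065-03-21.

2065-03-21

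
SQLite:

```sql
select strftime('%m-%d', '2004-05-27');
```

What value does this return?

`%m-%d` extracts the month-day: 05-27.

05-27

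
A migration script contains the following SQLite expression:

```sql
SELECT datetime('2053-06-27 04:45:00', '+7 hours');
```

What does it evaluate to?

+7 hours from 2053-06-27 04:45:00 is 2053-06-27 11:45:00.

2053-06-27 11:45:00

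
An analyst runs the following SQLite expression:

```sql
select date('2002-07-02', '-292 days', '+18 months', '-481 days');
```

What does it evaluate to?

Applying '-292 days' to 2002-07-02: counting 292 days back gives 2001-09-13.
Adding +18 months to 2001-09-13 gives 2003-03-13.
Applying '-481 days' to 2003-03-13: counting 481 days back gives 2001-11-17.

2001-11-17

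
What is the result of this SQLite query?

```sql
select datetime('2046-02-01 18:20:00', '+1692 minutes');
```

2046-02-02 22:32:00

1692 minutes = 28h 12m; +1692 minutes from 2046-02-01 18:20:00 is 2046-02-02 22:32:00 (crosses midnight).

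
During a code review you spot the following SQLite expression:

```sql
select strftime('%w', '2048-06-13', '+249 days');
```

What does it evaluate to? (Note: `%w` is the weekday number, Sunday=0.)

3

First apply '+249 days': 2048-06-13 → 2049-02-17.
2049-02-17 is a Wednesday; with Sunday=0 that is 3.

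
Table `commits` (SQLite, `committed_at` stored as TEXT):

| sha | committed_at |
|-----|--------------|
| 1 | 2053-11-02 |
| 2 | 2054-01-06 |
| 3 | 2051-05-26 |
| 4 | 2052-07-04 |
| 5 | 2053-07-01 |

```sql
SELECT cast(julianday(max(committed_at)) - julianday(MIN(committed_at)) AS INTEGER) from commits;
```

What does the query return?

MIN = 2051-05-26, MAX = 2054-01-06.
5 days remain in May 2051 after the 26th (31 − 26).
Full months from June 2051 through December 2053 contribute their day counts.
Then 6 days into January 2054.
Total: 5 + 30 + 31 + 31 + 30 + 31 + 30 + 31 + 31 + 29 + 31 + 30 + 31 + 30 + 31 + 31 + 30 + 31 + 30 + 31 + 31 + 28 + 31 + 30 + 31 + 30 + 31 + 31 + 30 + 31 + 30 + 31 + 6 = 956.

956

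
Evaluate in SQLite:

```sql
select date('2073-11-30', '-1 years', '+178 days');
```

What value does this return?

Adding -1 year to 2073-11-30 gives 2072-11-30.
Applying '+178 days' to 2072-11-30: counting 178 days forward gives 2073-05-27.

2073-05-27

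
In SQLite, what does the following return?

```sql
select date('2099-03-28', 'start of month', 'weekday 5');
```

2099-03-06

`start of month` rewinds 2099-03-28 to 2099-03-01.
`weekday 5` advances to the next Friday; 2099-03-01 is a Sunday, so it moves forward to 2099-03-06.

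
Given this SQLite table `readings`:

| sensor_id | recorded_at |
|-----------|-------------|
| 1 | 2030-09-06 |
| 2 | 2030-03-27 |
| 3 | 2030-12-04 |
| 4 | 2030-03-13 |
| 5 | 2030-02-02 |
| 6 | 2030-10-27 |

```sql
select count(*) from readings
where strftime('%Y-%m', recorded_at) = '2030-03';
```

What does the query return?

Rows with year-month 2030-03: 2030-03-27, 2030-03-13 → 2.

2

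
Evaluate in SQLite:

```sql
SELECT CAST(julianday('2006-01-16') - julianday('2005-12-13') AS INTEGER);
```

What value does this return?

34

18 days remain in December 2005 after the 13th (31 − 13).
Then 16 days into January 2006.
Total: 18 + 16 = 34.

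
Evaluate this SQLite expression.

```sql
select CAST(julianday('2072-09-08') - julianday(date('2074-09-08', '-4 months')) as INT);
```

Adding -4 months to 2074-09-08 gives 2074-05-08.
22 days remain in September 2072 after the 8th (30 − 8).
Full months from October 2072 through April 2074 contribute their day counts.
Then 8 days into May 2074.
Total: 22 + 31 + 30 + 31 + 31 + 28 + 31 + 30 + 31 + 30 + 31 + 31 + 30 + 31 + 30 + 31 + 31 + 28 + 31 + 30 + 8 = 607.
The subtraction is earlier − later, so the result is −607 → -607.

-607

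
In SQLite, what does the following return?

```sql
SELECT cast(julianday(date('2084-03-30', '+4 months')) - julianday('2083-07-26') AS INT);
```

370

Adding +4 months to 2084-03-30 gives 2084-07-30.
5 days remain in July 2083 after the 26th (31 − 26).
Full months from August 2083 through June 2084 contribute their day counts.
Then 30 days into July 2084.
Total: 5 + 31 + 30 + 31 + 30 + 31 + 31 + 29 + 31 + 30 + 31 + 30 + 30 = 370.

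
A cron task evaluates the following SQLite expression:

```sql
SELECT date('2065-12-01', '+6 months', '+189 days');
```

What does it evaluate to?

Adding +6 months to 2065-12-01 gives 2066-06-01.
Applying '+189 days' to 2066-06-01: counting 189 days forward gives 2066-12-07.

2066-12-07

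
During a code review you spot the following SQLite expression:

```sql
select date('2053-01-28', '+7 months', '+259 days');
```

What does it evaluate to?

Adding +7 months to 2053-01-28 gives 2053-08-28.
Applying '+259 days' to 2053-08-28: counting 259 days forward gives 2054-05-14.

2054-05-14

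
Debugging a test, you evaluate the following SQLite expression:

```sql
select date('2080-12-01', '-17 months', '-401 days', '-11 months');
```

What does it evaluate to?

Adding -17 months to 2080-12-01 gives 2079-07-01.
Applying '-401 days' to 2079-07-01: counting 401 days back gives 2078-05-26.
Adding -11 months to 2078-05-26 gives 2077-06-26.

2077-06-26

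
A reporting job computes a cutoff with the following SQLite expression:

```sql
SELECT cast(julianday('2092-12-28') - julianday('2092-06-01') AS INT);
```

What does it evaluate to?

29 days remain in June 2092 after the 1st (30 − 1).
July 2092: 31 days.
August 2092: 31 days.
September 2092: 30 days.
October 2092: 31 days.
November 2092: 30 days.
Then 28 days into December 2092.
Total: 29 + 31 + 31 + 30 + 31 + 30 + 28 = 210.

210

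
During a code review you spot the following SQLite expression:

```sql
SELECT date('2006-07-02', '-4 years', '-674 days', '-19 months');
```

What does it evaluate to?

1999-01-27

Adding -4 years to 2006-07-02 gives 2002-07-02.
Applying '-674 days' to 2002-07-02: counting 674 days back gives 2000-08-27.
Adding -19 months to 2000-08-27 gives 1999-01-27.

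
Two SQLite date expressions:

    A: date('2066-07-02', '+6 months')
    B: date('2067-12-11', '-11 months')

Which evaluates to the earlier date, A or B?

A

A = 2067-01-02.
B = 2067-01-11.
A is earlier.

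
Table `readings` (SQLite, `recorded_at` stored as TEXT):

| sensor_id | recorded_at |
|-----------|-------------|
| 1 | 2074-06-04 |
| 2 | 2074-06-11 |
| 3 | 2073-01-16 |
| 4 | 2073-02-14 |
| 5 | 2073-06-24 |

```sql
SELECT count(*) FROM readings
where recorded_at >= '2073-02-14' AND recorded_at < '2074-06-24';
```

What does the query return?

Rows in [2073-02-14, 2074-06-24): 2074-06-04, 2074-06-11, 2073-02-14, 2073-06-24 → 4 rows.

4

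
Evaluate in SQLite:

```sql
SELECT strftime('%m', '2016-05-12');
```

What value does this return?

`%m` extracts the 2-digit month (01-12): 05.

05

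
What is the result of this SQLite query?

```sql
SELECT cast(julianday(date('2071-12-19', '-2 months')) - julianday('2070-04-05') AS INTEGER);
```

562

Adding -2 months to 2071-12-19 gives 2071-10-19.
25 days remain in April 2070 after the 5th (30 − 5).
Full months from May 2070 through September 2071 contribute their day counts.
Then 19 days into October 2071.
Total: 25 + 31 + 30 + 31 + 31 + 30 + 31 + 30 + 31 + 31 + 28 + 31 + 30 + 31 + 30 + 31 + 31 + 30 + 19 = 562.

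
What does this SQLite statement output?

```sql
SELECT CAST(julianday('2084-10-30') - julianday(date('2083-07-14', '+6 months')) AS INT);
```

290

Adding +6 months to 2083-07-14 gives 2084-01-14.
17 days remain in January 2084 after the 14th (31 − 14).
Full months from February 2084 through September 2084 contribute their day counts.
Then 30 days into October 2084.
Total: 17 + 29 + 31 + 30 + 31 + 30 + 31 + 31 + 30 + 30 = 290.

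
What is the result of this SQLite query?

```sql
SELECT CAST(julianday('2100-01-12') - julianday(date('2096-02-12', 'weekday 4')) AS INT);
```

1426

`weekday 4` advances to the next Thursday; 2096-02-12 is a Sunday, so it moves forward to 2096-02-16.
13 days remain in February 2096 after the 16th (29 − 16).
Full months from March 2096 through December 2099 contribute their day counts.
Then 12 days into January 2100.
Total: 13 + 31 + 30 + 31 + 30 + 31 + 31 + 30 + 31 + 30 + 31 + 31 + 28 + 31 + 30 + 31 + 30 + 31 + 31 + 30 + 31 + 30 + 31 + 31 + 28 + 31 + 30 + 31 + 30 + 31 + 31 + 30 + 31 + 30 + 31 + 31 + 28 + 31 + 30 + 31 + 30 + 31 + 31 + 30 + 31 + 30 + 31 + 12 = 1426.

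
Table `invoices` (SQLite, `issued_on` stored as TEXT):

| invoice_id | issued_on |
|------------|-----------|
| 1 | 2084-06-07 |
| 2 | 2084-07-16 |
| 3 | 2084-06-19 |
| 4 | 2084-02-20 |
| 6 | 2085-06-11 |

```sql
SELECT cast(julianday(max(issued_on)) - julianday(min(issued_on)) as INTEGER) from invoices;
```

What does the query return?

MIN = 2084-02-20, MAX = 2085-06-11.
9 days remain in February 2084 after the 20th (29 − 20).
Full months from March 2084 through May 2085 contribute their day counts.
Then 11 days into June 2085.
Total: 9 + 31 + 30 + 31 + 30 + 31 + 31 + 30 + 31 + 30 + 31 + 31 + 28 + 31 + 30 + 31 + 11 = 477.

477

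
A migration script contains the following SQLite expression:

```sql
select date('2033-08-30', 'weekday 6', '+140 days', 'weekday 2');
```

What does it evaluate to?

2034-01-24

`weekday 6` advances to the next Saturday; 2033-08-30 is a Tuesday, so it moves forward to 2033-09-03.
Applying '+140 days' to 2033-09-03: counting 140 days forward gives 2034-01-21.
`weekday 2` advances to the next Tuesday; 2034-01-21 is a Saturday, so it moves forward to 2034-01-24.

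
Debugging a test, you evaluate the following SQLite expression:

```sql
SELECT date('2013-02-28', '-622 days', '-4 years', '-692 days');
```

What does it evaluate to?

2005-07-25

Applying '-622 days' to 2013-02-28: counting 622 days back gives 2011-06-17.
Adding -4 years to 2011-06-17 gives 2007-06-17.
Applying '-692 days' to 2007-06-17: counting 692 days back gives 2005-07-25.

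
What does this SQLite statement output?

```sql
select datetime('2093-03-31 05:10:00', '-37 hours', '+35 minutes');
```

2093-03-29 16:45:00

-37 hours from 2093-03-31 05:10:00 is 2093-03-29 16:10:00 (crosses midnight).
+35 minutes from 2093-03-29 16:10:00 is 2093-03-29 16:45:00.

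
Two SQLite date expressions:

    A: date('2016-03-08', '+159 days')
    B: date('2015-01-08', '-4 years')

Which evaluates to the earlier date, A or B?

B

A = 2016-08-14.
B = 2011-01-08.
B is earlier.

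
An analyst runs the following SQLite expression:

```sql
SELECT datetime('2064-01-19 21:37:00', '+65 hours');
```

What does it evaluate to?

2064-01-22 14:37:00

+65 hours from 2064-01-19 21:37:00 is 2064-01-22 14:37:00 (crosses midnight).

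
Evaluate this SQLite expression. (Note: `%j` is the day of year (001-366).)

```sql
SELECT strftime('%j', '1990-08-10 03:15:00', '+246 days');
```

103

First apply '+246 days': 1990-08-10 03:15:00 → 1991-04-13 03:15:00.
Day-of-year for 1991-04-13: days since 1991-01-01 inclusive = 103, zero-padded to 103.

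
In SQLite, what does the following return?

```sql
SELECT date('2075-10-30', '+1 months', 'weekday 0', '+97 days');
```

Adding +1 month to 2075-10-30 gives 2075-11-30.
`weekday 0` advances to the next Sunday; 2075-11-30 is a Saturday, so it moves forward to 2075-12-01.
Applying '+97 days' to 2075-12-01: counting 97 days forward gives 2076-03-07.

2076-03-07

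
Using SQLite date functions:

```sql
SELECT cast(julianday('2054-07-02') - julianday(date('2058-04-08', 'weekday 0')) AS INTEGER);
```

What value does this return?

`weekday 0` advances to the next Sunday; 2058-04-08 is a Monday, so it moves forward to 2058-04-14.
29 days remain in July 2054 after the 2nd (31 − 2).
Full months from August 2054 through March 2058 contribute their day counts.
Then 14 days into April 2058.
Total: 29 + 31 + 30 + 31 + 30 + 31 + 31 + 28 + 31 + 30 + 31 + 30 + 31 + 31 + 30 + 31 + 30 + 31 + 31 + 29 + 31 + 30 + 31 + 30 + 31 + 31 + 30 + 31 + 30 + 31 + 31 + 28 + 31 + 30 + 31 + 30 + 31 + 31 + 30 + 31 + 30 + 31 + 31 + 28 + 31 + 14 = 1382.
The subtraction is earlier − later, so the result is −1382 → -1382.

-1382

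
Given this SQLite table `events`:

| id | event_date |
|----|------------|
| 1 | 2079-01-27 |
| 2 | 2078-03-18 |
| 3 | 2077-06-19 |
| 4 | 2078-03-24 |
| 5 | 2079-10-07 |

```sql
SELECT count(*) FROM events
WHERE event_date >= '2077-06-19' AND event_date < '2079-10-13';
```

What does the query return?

Rows in [2077-06-19, 2079-10-13): 2079-01-27, 2078-03-18, 2077-06-19, 2078-03-24, 2079-10-07 → 5 rows.

5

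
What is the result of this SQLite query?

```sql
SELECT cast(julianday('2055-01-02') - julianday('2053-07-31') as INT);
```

520

0 days remain in July 2053 after the 31st (31 − 31).
Full months from August 2053 through December 2054 contribute their day counts.
Then 2 days into January 2055.
Total: 0 + 31 + 30 + 31 + 30 + 31 + 31 + 28 + 31 + 30 + 31 + 30 + 31 + 31 + 30 + 31 + 30 + 31 + 2 = 520.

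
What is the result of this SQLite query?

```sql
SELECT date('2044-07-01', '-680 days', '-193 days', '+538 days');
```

2043-08-01

Applying '-680 days' to 2044-07-01: counting 680 days back gives 2042-08-21.
Applying '-193 days' to 2042-08-21: counting 193 days back gives 2042-02-09.
Applying '+538 days' to 2042-02-09: counting 538 days forward gives 2043-08-01.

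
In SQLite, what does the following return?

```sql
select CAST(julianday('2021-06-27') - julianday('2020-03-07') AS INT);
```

477

24 days remain in March 2020 after the 7th (31 − 7).
Full months from April 2020 through May 2021 contribute their day counts.
Then 27 days into June 2021.
Total: 24 + 30 + 31 + 30 + 31 + 31 + 30 + 31 + 30 + 31 + 31 + 28 + 31 + 30 + 31 + 27 = 477.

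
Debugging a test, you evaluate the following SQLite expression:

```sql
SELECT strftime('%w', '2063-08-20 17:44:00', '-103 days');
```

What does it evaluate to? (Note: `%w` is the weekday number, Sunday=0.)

3

First apply '-103 days': 2063-08-20 17:44:00 → 2063-05-09 17:44:00.
2063-05-09 is a Wednesday; with Sunday=0 that is 3.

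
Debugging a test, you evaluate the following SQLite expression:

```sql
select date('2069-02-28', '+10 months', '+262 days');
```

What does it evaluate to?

2070-09-16

Adding +10 months to 2069-02-28 gives 2069-12-28.
Applying '+262 days' to 2069-12-28: counting 262 days forward gives 2070-09-16.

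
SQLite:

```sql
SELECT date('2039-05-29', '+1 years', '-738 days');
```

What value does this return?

2038-05-22

Adding +1 year to 2039-05-29 gives 2040-05-29.
Applying '-738 days' to 2040-05-29: counting 738 days back gives 2038-05-22.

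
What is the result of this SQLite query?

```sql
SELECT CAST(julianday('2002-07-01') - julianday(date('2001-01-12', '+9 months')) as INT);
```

262

Adding +9 months to 2001-01-12 gives 2001-10-12.
19 days remain in October 2001 after the 12th (31 − 12).
Full months from November 2001 through June 2002 contribute their day counts.
Then 1 day into July 2002.
Total: 19 + 30 + 31 + 31 + 28 + 31 + 30 + 31 + 30 + 1 = 262.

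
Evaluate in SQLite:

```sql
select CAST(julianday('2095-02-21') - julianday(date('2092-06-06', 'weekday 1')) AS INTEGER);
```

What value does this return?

`weekday 1` advances to the next Monday; 2092-06-06 is a Friday, so it moves forward to 2092-06-09.
21 days remain in June 2092 after the 9th (30 − 9).
Full months from July 2092 through January 2095 contribute their day counts.
Then 21 days into February 2095.
Total: 21 + 31 + 31 + 30 + 31 + 30 + 31 + 31 + 28 + 31 + 30 + 31 + 30 + 31 + 31 + 30 + 31 + 30 + 31 + 31 + 28 + 31 + 30 + 31 + 30 + 31 + 31 + 30 + 31 + 30 + 31 + 31 + 21 = 987.

987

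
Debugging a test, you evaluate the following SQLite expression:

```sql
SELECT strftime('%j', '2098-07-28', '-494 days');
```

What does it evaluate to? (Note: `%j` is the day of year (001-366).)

First apply '-494 days': 2098-07-28 → 2097-03-21.
Day-of-year for 2097-03-21: days since 2097-01-01 inclusive = 80, zero-padded to 080.

080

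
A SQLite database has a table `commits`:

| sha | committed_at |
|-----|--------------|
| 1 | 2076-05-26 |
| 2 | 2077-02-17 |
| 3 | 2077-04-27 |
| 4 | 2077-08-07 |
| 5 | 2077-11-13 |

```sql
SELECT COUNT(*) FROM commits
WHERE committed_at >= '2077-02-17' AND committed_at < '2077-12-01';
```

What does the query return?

Rows in [2077-02-17, 2077-12-01): 2077-02-17, 2077-04-27, 2077-08-07, 2077-11-13 → 4 rows.

4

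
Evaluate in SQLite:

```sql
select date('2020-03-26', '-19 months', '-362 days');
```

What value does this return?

Adding -19 months to 2020-03-26 gives 2018-08-26.
Applying '-362 days' to 2018-08-26: counting 362 days back gives 2017-08-29.

2017-08-29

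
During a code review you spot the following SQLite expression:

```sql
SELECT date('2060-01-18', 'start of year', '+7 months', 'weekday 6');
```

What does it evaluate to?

2060-08-07

`start of year` rewinds 2060-01-18 to 2060-01-01.
Adding +7 months to 2060-01-01 gives 2060-08-01.
`weekday 6` advances to the next Saturday; 2060-08-01 is a Sunday, so it moves forward to 2060-08-07.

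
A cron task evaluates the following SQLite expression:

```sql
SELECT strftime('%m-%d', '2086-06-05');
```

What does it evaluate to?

06-05

`%m-%d` extracts the month-day: 06-05.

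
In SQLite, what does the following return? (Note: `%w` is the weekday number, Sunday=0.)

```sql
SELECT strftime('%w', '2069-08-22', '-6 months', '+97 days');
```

4

First apply '-6 months', '+97 days': 2069-08-22 → 2069-05-30.
2069-05-30 is a Thursday; with Sunday=0 that is 4.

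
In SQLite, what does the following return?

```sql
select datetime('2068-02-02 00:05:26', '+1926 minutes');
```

1926 minutes = 32h 6m; +1926 minutes from 2068-02-02 00:05:26 is 2068-02-03 08:11:26 (crosses midnight).

2068-02-03 08:11:26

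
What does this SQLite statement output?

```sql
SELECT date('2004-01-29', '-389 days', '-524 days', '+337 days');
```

Applying '-389 days' to 2004-01-29: counting 389 days back gives 2003-01-05.
Applying '-524 days' to 2003-01-05: counting 524 days back gives 2001-07-30.
Applying '+337 days' to 2001-07-30: counting 337 days forward gives 2002-07-02.

2002-07-02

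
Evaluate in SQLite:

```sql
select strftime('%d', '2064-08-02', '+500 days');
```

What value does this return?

First apply '+500 days': 2064-08-02 → 2065-12-15.
`%d` extracts the 2-digit day of month: 15.

15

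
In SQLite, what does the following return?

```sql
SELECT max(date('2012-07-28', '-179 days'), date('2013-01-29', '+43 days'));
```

date('2012-07-28', '-179 days') → 2012-01-31.
date('2013-01-29', '+43 days') → 2013-03-13.
Later of the two is 2013-03-13.

2013-03-13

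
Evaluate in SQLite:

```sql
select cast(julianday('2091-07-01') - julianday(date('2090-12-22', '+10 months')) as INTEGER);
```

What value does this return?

Adding +10 months to 2090-12-22 gives 2091-10-22.
30 days remain in July 2091 after the 1st (31 − 1).
August 2091: 31 days.
September 2091: 30 days.
Then 22 days into October 2091.
Total: 30 + 31 + 30 + 22 = 113.
The subtraction is earlier − later, so the result is −113 → -113.

-113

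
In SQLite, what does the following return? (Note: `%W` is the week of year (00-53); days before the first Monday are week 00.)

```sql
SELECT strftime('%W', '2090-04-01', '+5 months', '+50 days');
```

42

First apply '+5 months', '+50 days': 2090-04-01 → 2090-10-21.
2090-10-21 is a Saturday. SQLite's %W counts Mondays since the year started; the result is 42.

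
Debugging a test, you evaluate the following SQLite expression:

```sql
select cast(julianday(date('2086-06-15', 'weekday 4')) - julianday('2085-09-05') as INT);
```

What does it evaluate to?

288

`weekday 4` advances to the next Thursday; 2086-06-15 is a Saturday, so it moves forward to 2086-06-20.
25 days remain in September 2085 after the 5th (30 − 5).
Full months from October 2085 through May 2086 contribute their day counts.
Then 20 days into June 2086.
Total: 25 + 31 + 30 + 31 + 31 + 28 + 31 + 30 + 31 + 20 = 288.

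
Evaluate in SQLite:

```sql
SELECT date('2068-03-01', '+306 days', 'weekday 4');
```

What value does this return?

Applying '+306 days' to 2068-03-01: counting 306 days forward gives 2069-01-01.
`weekday 4` advances to the next Thursday; 2069-01-01 is a Tuesday, so it moves forward to 2069-01-03.

2069-01-03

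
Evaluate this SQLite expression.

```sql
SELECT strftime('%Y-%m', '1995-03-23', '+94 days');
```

First apply '+94 days': 1995-03-23 → 1995-06-25.
`%Y-%m` extracts the year-month: 1995-06.

1995-06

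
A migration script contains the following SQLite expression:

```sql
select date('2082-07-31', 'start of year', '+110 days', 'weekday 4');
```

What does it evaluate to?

2082-04-23

`start of year` rewinds 2082-07-31 to 2082-01-01.
Applying '+110 days' to 2082-01-01: counting 110 days forward gives 2082-04-21.
`weekday 4` advances to the next Thursday; 2082-04-21 is a Tuesday, so it moves forward to 2082-04-23.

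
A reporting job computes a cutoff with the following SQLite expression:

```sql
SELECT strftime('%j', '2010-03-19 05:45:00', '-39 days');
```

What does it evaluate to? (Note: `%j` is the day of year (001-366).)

First apply '-39 days': 2010-03-19 05:45:00 → 2010-02-08 05:45:00.
Day-of-year for 2010-02-08: days since 2010-01-01 inclusive = 39, zero-padded to 039.

039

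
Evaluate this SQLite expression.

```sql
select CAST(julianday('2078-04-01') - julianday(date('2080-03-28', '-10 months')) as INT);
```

Adding -10 months to 2080-03-28 gives 2079-05-28.
29 days remain in April 2078 after the 1st (30 − 1).
Full months from May 2078 through April 2079 contribute their day counts.
Then 28 days into May 2079.
Total: 29 + 31 + 30 + 31 + 31 + 30 + 31 + 30 + 31 + 31 + 28 + 31 + 30 + 28 = 422.
The subtraction is earlier − later, so the result is −422 → -422.

-422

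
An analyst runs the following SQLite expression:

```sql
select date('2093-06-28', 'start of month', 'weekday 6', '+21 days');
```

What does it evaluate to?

`start of month` rewinds 2093-06-28 to 2093-06-01.
`weekday 6` advances to the next Saturday; 2093-06-01 is a Monday, so it moves forward to 2093-06-06.
Advancing 21 more days within June lands on 2093-06-27.

2093-06-27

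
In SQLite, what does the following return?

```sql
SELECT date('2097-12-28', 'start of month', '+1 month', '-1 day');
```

`start of month` rewinds 2097-12-28 to 2097-12-01.
Adding +1 month to 2097-12-01 gives 2098-01-01.
Going back 1 day from 2098-01-01 reaches 2097-12-31 (last day of December, 31 days).

2097-12-31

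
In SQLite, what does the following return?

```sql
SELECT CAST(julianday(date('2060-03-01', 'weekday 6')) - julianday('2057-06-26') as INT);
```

`weekday 6` advances to the next Saturday; 2060-03-01 is a Monday, so it moves forward to 2060-03-06.
4 days remain in June 2057 after the 26th (30 − 26).
Full months from July 2057 through February 2060 contribute their day counts.
Then 6 days into March 2060.
Total: 4 + 31 + 31 + 30 + 31 + 30 + 31 + 31 + 28 + 31 + 30 + 31 + 30 + 31 + 31 + 30 + 31 + 30 + 31 + 31 + 28 + 31 + 30 + 31 + 30 + 31 + 31 + 30 + 31 + 30 + 31 + 31 + 29 + 6 = 984.

984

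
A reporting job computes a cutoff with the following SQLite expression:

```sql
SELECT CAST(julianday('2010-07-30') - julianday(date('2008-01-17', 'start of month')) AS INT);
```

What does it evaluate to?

`start of month` rewinds 2008-01-17 to 2008-01-01.
30 days remain in January 2008 after the 1st (31 − 1).
Full months from February 2008 through June 2010 contribute their day counts.
Then 30 days into July 2010.
Total: 30 + 29 + 31 + 30 + 31 + 30 + 31 + 31 + 30 + 31 + 30 + 31 + 31 + 28 + 31 + 30 + 31 + 30 + 31 + 31 + 30 + 31 + 30 + 31 + 31 + 28 + 31 + 30 + 31 + 30 + 30 = 941.

941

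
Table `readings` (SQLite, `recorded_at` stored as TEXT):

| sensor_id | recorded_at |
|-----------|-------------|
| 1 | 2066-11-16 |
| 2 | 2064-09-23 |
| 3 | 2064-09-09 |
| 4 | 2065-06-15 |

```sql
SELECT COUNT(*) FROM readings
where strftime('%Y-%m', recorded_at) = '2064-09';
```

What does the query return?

Rows with year-month 2064-09: 2064-09-23, 2064-09-09 → 2.

2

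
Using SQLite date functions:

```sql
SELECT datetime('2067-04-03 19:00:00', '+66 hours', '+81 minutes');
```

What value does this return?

2067-04-06 14:21:00

+66 hours from 2067-04-03 19:00:00 is 2067-04-06 13:00:00 (crosses midnight).
81 minutes = 1h 21m; +81 minutes from 2067-04-06 13:00:00 is 2067-04-06 14:21:00.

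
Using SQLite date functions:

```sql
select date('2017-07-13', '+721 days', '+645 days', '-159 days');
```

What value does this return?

2020-11-01

Applying '+721 days' to 2017-07-13: counting 721 days forward gives 2019-07-04.
Applying '+645 days' to 2019-07-04: counting 645 days forward gives 2021-04-09.
Applying '-159 days' to 2021-04-09: counting 159 days back gives 2020-11-01.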